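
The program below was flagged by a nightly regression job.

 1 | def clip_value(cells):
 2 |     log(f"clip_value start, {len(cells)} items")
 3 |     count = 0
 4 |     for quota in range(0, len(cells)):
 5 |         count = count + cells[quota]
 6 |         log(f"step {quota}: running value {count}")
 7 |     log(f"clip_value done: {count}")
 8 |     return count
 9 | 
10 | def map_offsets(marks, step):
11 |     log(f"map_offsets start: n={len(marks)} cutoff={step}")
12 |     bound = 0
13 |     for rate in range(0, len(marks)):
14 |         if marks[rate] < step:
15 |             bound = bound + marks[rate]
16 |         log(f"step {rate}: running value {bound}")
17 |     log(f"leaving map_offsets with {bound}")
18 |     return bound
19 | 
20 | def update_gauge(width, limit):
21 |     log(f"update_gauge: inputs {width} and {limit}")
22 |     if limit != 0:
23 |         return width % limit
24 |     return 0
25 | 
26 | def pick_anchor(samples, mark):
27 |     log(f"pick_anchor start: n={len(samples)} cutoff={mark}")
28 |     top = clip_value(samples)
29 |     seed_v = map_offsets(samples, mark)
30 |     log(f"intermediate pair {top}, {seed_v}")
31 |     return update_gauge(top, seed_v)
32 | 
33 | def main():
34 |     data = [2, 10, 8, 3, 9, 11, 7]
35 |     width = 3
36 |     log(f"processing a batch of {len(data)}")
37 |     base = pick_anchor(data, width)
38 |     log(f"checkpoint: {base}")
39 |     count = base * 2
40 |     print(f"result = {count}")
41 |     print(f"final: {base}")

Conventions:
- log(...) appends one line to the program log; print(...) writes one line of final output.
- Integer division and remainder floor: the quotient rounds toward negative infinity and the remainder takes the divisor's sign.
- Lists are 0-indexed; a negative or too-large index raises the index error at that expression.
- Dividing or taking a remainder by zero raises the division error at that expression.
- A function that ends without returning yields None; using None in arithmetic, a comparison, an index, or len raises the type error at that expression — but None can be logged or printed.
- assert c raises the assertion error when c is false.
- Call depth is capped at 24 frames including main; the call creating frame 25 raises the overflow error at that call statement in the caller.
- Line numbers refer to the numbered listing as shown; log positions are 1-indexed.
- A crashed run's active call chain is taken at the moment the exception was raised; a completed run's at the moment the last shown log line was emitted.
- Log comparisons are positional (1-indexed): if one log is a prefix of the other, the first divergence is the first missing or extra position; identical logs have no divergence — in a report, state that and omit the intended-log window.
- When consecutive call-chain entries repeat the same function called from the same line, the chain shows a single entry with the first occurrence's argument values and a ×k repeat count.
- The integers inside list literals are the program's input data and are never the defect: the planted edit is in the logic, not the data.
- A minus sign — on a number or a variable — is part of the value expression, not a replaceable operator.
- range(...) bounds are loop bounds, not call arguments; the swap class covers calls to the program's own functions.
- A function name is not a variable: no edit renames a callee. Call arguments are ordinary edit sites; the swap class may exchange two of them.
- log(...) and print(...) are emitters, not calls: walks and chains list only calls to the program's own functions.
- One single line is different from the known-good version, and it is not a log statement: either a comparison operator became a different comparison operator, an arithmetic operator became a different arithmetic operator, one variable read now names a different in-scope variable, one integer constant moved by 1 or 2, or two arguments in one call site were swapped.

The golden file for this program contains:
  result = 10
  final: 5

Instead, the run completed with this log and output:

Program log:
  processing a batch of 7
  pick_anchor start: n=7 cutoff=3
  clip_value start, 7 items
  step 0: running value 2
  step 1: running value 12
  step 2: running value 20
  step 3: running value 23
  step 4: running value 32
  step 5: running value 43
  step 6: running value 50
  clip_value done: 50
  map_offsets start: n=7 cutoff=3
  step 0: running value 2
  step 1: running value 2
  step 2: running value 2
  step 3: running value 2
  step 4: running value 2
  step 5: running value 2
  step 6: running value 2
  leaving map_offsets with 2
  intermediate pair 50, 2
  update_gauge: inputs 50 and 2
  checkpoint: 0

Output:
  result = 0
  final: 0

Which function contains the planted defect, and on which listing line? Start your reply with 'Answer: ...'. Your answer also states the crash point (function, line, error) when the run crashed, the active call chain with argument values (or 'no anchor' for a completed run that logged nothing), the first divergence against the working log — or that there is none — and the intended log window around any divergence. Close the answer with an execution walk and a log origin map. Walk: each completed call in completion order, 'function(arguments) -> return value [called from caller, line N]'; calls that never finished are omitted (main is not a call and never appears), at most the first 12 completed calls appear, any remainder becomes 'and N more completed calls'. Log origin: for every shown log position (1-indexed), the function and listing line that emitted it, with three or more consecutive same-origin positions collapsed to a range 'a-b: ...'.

Answer: the defect is in map_offsets at line 14.
Key observation: Everything matches until log position 13, which reads 'step 0: running value 2' in place of 'step 0: running value 0'.
Call chain: main.
First divergence: position 13 — the shown line 'step 0: running value 2' should read 'step 0: running value 0'.
Intended log window:
  11: clip_value done: 50
  12: map_offsets start: n=7 cutoff=3
  13: step 0: running value 0
  14: step 1: running value 10
Execution walk:
  clip_value([2, 10, 8, 3, 9, 11, 7]) -> 50  [called from pick_anchor, line 28]
  map_offsets([2, 10, 8, 3, 9, 11, 7], 3) -> 2  [called from pick_anchor, line 29]
  update_gauge(50, 2) -> 0  [called from pick_anchor, line 31]
  pick_anchor([2, 10, 8, 3, 9, 11, 7], 3) -> 0  [called from main, line 37]
Log origin:
  1: from main, line 36
  2: from pick_anchor, line 27
  3: from clip_value, line 2
  4-10: from clip_value, line 6
  11: from clip_value, line 7
  12: from map_offsets, line 11
  13-19: from map_offsets, line 16
  20: from map_offsets, line 17
  21: from pick_anchor, line 30
  22: from update_gauge, line 21
  23: from main, line 38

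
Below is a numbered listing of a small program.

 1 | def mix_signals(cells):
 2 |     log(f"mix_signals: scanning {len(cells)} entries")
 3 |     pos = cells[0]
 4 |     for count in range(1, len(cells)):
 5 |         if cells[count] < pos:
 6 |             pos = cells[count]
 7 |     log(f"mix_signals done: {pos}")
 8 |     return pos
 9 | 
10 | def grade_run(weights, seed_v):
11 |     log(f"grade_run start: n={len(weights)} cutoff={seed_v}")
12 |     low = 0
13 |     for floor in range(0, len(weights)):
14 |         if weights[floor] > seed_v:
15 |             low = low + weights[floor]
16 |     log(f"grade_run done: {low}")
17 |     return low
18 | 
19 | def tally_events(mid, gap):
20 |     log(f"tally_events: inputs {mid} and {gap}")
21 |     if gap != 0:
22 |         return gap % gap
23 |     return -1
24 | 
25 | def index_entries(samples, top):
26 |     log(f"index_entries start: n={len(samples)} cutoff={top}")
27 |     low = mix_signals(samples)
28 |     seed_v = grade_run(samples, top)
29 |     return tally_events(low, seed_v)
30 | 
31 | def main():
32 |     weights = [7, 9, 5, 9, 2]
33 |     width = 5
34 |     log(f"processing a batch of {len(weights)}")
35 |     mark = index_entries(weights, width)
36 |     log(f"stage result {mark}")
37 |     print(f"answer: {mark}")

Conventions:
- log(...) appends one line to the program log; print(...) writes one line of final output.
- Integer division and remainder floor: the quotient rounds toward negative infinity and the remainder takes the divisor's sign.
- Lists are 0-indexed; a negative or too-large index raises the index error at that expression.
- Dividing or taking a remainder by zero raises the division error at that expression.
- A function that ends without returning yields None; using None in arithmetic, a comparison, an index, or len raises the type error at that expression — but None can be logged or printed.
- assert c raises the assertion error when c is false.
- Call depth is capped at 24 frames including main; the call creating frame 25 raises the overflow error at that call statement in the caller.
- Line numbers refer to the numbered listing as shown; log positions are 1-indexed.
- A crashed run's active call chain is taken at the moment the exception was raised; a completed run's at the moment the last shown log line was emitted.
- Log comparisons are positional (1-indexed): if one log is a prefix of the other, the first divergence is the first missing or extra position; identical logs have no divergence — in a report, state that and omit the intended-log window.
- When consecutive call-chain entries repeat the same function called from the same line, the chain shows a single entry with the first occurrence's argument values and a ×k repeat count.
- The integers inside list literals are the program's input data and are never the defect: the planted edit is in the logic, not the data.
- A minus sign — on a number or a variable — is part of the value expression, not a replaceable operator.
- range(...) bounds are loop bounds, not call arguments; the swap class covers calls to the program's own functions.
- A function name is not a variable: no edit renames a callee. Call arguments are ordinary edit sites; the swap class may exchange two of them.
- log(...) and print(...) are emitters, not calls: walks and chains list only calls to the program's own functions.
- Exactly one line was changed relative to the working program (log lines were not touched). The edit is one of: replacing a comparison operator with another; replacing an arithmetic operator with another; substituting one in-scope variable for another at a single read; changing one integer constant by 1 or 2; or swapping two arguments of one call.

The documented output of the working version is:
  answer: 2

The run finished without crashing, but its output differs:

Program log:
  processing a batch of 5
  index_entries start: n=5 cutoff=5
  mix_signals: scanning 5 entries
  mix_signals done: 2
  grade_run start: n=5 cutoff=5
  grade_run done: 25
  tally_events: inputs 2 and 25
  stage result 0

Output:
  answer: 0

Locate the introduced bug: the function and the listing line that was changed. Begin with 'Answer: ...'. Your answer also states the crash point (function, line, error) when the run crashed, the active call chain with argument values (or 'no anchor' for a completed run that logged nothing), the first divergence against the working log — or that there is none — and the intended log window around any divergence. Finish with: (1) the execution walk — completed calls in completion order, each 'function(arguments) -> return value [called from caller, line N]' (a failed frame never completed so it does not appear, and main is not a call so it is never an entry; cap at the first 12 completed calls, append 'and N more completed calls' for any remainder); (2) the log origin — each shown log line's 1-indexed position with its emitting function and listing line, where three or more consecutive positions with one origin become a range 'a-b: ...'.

Answer: the defect is in tally_events at line 22.
Key observation: Log line 8 is where behavior first shows: 'stage result 0' appears instead of 'stage result 2'.
Call chain: main.
First divergence: at position 8 the run shows 'stage result 0' where the working version logs 'stage result 2'.
Intended log window:
  6: grade_run done: 25
  7: tally_events: inputs 2 and 25
  8: stage result 2
Execution walk:
  mix_signals([7, 9, 5, 9, 2]) -> 2  [called from index_entries, line 27]
  grade_run([7, 9, 5, 9, 2], 5) -> 25  [called from index_entries, line 28]
  tally_events(2, 25) -> 0  [called from index_entries, line 29]
  index_entries([7, 9, 5, 9, 2], 5) -> 0  [called from main, line 35]
Log line origins:
  1: logged in main at line 34
  2: logged in index_entries at line 26
  3: logged in mix_signals at line 2
  4: logged in mix_signals at line 7
  5: logged in grade_run at line 11
  6: logged in grade_run at line 16
  7: logged in tally_events at line 20
  8: logged in main at line 36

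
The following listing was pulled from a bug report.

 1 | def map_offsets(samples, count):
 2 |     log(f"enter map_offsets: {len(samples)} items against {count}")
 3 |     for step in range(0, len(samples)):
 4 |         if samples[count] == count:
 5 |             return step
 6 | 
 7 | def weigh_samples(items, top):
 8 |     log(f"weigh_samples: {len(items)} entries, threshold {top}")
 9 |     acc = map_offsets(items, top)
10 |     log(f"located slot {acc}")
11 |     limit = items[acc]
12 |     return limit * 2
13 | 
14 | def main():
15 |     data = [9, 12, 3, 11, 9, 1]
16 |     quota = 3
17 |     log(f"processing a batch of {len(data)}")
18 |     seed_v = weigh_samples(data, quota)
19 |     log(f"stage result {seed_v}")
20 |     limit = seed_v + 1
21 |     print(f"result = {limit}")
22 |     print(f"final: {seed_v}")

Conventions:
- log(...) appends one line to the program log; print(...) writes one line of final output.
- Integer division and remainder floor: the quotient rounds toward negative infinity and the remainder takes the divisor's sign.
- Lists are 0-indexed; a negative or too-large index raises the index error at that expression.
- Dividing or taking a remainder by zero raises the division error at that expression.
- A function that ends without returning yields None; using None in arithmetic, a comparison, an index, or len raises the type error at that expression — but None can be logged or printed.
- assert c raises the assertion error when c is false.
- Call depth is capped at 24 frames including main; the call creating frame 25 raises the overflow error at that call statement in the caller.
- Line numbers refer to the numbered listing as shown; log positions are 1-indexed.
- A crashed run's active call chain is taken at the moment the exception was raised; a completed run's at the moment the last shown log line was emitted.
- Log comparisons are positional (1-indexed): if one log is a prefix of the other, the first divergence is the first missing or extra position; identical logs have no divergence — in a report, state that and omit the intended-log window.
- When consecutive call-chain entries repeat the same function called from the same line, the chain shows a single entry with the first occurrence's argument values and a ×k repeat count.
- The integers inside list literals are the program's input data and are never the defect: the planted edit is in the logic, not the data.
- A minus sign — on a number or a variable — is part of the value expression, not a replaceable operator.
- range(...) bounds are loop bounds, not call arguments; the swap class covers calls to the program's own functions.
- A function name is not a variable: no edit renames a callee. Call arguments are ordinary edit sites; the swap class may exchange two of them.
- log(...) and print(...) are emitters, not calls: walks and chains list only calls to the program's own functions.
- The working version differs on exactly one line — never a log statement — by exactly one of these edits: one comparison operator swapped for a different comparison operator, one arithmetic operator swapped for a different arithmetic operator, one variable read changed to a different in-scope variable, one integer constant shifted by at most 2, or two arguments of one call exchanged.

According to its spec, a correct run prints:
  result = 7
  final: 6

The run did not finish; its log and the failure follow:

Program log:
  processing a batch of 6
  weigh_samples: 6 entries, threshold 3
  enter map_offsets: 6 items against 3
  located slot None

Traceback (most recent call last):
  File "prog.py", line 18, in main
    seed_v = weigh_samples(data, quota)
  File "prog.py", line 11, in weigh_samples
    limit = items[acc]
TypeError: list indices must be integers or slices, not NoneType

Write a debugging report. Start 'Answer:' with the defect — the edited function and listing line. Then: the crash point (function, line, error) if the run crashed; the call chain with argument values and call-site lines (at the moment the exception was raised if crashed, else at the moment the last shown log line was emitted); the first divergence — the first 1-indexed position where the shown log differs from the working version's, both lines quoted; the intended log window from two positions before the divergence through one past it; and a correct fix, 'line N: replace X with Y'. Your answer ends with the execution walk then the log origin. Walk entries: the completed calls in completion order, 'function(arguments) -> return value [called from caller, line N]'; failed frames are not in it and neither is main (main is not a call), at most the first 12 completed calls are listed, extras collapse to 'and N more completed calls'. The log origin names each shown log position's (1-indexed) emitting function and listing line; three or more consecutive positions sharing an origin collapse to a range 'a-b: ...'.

Answer: the defect is in map_offsets at line 4.
Key fact: The earliest visible damage is log position 4 — 'located slot None' rather than the intended 'located slot 2'.
Crash: weigh_samples, line 11, TypeError.
Call chain: main -> weigh_samples([9, 12, 3, 11, 9, 1], 3) (called at line 18).
First divergence: position 4; shown 'located slot None' vs intended 'located slot 2'.
Intended log window:
  2: weigh_samples: 6 entries, threshold 3
  3: enter map_offsets: 6 items against 3
  4: located slot 2
  5: stage result 6
Execution walk:
  map_offsets([9, 12, 3, 11, 9, 1], 3) -> None  [called from weigh_samples, line 9]
Log origins:
  1: logged in main at line 17
  2: logged in weigh_samples at line 8
  3: logged in map_offsets at line 2
  4: logged in weigh_samples at line 10
A correct fix: line 4: replace `samples[count]` with `samples[step]`.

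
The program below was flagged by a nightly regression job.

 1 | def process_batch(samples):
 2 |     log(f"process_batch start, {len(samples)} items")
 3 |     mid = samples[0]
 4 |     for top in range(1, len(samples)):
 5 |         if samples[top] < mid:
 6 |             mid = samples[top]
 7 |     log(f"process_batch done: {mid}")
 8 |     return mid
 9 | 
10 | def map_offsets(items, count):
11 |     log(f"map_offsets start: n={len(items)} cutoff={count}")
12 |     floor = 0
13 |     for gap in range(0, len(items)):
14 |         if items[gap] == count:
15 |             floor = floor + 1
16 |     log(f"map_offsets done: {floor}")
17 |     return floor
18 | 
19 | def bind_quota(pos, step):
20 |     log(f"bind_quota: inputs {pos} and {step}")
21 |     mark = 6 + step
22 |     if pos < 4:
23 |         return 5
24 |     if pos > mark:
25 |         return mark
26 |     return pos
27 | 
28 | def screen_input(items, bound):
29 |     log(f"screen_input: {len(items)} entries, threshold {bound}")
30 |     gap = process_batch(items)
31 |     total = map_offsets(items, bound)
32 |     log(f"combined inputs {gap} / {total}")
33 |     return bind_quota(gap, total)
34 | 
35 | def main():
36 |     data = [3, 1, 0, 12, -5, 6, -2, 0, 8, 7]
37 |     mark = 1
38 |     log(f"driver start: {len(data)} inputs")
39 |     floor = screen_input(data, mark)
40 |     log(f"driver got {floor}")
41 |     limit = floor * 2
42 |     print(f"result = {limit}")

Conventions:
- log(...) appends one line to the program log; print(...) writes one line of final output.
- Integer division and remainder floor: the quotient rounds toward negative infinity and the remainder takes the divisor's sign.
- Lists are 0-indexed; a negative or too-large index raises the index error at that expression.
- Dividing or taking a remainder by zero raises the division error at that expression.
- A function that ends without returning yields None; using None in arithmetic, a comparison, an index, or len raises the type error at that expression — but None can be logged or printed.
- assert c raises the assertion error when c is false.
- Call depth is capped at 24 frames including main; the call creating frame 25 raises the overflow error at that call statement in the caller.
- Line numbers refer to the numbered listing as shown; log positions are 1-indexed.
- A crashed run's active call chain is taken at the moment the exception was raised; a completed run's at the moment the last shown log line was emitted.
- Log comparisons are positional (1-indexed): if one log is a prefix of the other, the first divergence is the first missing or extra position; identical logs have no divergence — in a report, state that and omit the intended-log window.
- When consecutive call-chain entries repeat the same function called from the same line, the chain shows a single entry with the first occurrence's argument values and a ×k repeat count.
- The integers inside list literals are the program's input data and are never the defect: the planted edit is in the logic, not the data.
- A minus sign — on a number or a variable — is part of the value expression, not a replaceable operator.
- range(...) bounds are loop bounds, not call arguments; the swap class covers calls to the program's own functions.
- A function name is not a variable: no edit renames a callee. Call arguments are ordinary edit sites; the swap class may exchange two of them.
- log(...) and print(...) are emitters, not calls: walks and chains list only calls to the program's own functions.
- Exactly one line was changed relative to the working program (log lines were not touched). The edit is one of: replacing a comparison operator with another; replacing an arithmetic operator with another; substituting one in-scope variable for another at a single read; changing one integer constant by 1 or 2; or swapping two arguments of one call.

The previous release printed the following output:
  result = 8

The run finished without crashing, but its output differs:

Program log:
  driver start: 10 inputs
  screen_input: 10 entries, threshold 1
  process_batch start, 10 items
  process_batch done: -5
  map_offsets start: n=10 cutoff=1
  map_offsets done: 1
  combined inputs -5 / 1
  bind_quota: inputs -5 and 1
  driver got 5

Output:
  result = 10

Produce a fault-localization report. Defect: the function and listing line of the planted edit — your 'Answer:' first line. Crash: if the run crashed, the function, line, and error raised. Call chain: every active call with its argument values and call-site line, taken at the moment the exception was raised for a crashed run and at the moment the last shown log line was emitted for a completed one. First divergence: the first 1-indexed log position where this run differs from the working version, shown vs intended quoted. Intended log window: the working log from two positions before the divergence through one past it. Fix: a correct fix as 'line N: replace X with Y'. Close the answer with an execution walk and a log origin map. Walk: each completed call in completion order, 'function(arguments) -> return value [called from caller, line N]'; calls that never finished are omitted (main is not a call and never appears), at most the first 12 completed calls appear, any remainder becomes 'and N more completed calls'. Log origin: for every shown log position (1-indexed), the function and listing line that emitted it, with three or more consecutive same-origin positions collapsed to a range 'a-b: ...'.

Answer: the defect is in bind_quota at line 23.
Core observation: Log line 9 is where behavior first shows: 'driver got 5' appears instead of 'driver got 4'.
Call chain: main.
First divergence: position 9; shown 'driver got 5' vs intended 'driver got 4'.
Intended log window:
  7: combined inputs -5 / 1
  8: bind_quota: inputs -5 and 1
  9: driver got 4
Execution walk:
  process_batch([3, 1, 0, 12, -5, 6, -2, 0, 8, 7]) -> -5  [called from screen_input, line 30]
  map_offsets([3, 1, 0, 12, -5, 6, -2, 0, 8, 7], 1) -> 1  [called from screen_input, line 31]
  bind_quota(-5, 1) -> 5  [called from screen_input, line 33]
  screen_input([3, 1, 0, 12, -5, 6, -2, 0, 8, 7], 1) -> 5  [called from main, line 39]
Log origins:
  1: emitted by main (line 38)
  2: emitted by screen_input (line 29)
  3: emitted by process_batch (line 2)
  4: emitted by process_batch (line 7)
  5: emitted by map_offsets (line 11)
  6: emitted by map_offsets (line 16)
  7: emitted by screen_input (line 32)
  8: emitted by bind_quota (line 20)
  9: emitted by main (line 40)
A correct fix: line 23: replace `5` with `4`.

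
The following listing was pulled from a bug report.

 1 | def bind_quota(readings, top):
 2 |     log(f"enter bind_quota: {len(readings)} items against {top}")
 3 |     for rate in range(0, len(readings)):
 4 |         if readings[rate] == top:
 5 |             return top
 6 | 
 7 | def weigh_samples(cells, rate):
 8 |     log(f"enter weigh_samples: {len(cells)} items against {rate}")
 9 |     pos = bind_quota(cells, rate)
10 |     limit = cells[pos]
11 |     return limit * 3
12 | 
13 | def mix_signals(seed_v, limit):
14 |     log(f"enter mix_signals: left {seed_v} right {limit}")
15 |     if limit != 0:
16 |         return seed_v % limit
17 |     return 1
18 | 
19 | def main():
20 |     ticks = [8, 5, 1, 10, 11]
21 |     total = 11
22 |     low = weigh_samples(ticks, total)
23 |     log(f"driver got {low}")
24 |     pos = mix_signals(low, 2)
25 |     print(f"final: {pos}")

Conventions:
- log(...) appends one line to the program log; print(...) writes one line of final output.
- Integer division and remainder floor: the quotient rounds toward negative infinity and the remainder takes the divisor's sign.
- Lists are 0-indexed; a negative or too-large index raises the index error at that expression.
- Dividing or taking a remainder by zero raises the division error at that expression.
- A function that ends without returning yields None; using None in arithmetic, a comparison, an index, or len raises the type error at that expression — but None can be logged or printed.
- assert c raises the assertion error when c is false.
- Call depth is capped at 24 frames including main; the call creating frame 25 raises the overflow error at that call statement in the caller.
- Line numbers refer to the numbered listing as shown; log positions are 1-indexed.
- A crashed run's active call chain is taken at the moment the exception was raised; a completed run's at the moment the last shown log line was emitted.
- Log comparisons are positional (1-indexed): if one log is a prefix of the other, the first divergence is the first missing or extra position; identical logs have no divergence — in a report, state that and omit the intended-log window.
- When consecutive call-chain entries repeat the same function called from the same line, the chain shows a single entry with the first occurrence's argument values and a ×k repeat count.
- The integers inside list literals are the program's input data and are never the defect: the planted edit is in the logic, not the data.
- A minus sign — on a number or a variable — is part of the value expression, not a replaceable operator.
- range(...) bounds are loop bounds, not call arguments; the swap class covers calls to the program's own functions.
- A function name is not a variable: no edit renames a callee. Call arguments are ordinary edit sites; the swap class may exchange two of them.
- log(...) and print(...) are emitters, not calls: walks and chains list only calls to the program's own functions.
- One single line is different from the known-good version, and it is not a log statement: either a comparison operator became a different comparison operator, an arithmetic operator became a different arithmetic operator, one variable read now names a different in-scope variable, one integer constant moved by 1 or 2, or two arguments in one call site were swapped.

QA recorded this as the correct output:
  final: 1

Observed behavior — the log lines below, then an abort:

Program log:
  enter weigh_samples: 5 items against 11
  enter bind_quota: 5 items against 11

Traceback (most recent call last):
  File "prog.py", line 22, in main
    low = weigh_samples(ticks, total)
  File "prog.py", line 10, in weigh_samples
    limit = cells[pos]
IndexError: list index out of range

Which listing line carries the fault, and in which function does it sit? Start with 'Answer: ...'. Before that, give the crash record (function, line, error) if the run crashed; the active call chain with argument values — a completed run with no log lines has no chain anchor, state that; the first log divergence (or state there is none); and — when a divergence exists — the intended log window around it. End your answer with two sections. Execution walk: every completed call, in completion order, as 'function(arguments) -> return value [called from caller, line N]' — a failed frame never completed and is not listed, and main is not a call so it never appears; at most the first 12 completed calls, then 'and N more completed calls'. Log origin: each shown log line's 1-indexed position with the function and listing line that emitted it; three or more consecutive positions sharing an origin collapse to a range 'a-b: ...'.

Answer: the defect is in bind_quota at line 5.
Core observation: The shown log is a 2-line prefix of the intended one, whose next entry is 'driver got 33'.
Crash: weigh_samples, line 10, IndexError.
Call chain: main -> weigh_samples([8, 5, 1, 10, 11], 11) (called at line 22).
First divergence: position 3; the shown log stops at 2 lines while the working version next logs 'driver got 33'.
Intended log window:
  1: enter weigh_samples: 5 items against 11
  2: enter bind_quota: 5 items against 11
  3: driver got 33
  4: enter mix_signals: left 33 right 2
Execution walk:
  bind_quota([8, 5, 1, 10, 11], 11) -> 11  [called from weigh_samples, line 9]
Log origins:
  1: from weigh_samples, line 8
  2: from bind_quota, line 2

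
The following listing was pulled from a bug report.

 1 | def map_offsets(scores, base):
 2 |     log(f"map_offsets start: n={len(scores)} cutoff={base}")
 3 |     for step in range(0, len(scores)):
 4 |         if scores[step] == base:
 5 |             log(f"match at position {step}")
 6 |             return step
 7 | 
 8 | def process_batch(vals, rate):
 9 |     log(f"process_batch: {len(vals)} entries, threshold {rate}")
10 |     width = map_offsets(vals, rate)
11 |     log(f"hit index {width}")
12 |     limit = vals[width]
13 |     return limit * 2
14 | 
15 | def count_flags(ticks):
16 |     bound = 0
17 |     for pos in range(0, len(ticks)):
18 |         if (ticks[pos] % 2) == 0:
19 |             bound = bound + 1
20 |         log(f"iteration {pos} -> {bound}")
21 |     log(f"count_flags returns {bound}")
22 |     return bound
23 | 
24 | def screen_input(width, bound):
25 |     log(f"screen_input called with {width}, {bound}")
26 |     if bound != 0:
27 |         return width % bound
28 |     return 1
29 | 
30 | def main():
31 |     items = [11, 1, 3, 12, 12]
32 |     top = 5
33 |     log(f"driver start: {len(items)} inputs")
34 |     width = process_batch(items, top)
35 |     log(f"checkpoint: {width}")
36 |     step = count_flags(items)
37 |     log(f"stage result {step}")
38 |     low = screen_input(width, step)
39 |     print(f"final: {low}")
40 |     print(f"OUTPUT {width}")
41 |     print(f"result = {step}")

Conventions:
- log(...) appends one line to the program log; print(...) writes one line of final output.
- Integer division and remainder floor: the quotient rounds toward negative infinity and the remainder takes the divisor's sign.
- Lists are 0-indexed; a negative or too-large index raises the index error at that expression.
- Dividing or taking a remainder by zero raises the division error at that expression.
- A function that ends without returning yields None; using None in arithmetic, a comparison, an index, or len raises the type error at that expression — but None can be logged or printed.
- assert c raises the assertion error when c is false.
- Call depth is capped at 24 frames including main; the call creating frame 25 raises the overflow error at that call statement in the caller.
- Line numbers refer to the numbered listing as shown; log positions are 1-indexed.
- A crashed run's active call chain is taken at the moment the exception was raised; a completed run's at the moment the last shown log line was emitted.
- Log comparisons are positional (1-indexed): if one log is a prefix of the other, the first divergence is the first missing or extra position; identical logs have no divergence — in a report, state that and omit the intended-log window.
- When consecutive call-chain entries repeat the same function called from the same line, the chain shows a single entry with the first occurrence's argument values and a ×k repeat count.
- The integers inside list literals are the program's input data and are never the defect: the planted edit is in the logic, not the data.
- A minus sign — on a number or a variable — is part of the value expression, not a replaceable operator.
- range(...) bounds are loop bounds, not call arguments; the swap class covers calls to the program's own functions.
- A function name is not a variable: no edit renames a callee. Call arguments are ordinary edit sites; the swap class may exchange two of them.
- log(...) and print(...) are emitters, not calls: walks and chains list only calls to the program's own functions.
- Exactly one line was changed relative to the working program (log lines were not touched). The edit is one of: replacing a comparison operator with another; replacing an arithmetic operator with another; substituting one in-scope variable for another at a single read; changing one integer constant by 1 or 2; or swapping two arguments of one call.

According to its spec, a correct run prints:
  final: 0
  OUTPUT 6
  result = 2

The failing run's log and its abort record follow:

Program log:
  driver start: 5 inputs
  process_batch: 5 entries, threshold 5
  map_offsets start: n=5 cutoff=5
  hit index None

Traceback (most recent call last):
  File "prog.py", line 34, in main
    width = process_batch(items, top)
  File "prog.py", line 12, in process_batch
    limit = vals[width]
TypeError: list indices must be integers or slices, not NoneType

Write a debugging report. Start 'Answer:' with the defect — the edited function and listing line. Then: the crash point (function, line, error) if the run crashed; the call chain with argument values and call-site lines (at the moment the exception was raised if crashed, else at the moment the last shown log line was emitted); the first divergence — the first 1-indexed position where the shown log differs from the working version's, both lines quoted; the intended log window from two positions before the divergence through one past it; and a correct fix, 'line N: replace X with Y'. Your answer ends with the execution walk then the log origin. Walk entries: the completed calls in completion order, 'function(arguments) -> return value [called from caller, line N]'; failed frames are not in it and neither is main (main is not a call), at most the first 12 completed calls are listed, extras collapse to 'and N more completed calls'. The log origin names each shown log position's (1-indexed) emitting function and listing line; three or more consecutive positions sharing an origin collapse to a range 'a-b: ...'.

Answer: the defect is in main at line 32.
Core observation: Log line 2 is where behavior first shows: 'process_batch: 5 entries, threshold 5' appears instead of 'process_batch: 5 entries, threshold 3'.
Crash: process_batch, line 12, TypeError.
Call chain: main -> process_batch([11, 1, 3, 12, 12], 5) (called at line 34).
First divergence: position 2 — shown 'process_batch: 5 entries, threshold 5', intended 'process_batch: 5 entries, threshold 3'.
Intended log window:
  1: driver start: 5 inputs
  2: process_batch: 5 entries, threshold 3
  3: map_offsets start: n=5 cutoff=3
Execution walk:
  map_offsets([11, 1, 3, 12, 12], 5) -> None  [called from process_batch, line 10]
Log origins:
  1: logged in main at line 33
  2: logged in process_batch at line 9
  3: logged in map_offsets at line 2
  4: logged in process_batch at line 11
A correct fix: line 32: replace `5` with `3`.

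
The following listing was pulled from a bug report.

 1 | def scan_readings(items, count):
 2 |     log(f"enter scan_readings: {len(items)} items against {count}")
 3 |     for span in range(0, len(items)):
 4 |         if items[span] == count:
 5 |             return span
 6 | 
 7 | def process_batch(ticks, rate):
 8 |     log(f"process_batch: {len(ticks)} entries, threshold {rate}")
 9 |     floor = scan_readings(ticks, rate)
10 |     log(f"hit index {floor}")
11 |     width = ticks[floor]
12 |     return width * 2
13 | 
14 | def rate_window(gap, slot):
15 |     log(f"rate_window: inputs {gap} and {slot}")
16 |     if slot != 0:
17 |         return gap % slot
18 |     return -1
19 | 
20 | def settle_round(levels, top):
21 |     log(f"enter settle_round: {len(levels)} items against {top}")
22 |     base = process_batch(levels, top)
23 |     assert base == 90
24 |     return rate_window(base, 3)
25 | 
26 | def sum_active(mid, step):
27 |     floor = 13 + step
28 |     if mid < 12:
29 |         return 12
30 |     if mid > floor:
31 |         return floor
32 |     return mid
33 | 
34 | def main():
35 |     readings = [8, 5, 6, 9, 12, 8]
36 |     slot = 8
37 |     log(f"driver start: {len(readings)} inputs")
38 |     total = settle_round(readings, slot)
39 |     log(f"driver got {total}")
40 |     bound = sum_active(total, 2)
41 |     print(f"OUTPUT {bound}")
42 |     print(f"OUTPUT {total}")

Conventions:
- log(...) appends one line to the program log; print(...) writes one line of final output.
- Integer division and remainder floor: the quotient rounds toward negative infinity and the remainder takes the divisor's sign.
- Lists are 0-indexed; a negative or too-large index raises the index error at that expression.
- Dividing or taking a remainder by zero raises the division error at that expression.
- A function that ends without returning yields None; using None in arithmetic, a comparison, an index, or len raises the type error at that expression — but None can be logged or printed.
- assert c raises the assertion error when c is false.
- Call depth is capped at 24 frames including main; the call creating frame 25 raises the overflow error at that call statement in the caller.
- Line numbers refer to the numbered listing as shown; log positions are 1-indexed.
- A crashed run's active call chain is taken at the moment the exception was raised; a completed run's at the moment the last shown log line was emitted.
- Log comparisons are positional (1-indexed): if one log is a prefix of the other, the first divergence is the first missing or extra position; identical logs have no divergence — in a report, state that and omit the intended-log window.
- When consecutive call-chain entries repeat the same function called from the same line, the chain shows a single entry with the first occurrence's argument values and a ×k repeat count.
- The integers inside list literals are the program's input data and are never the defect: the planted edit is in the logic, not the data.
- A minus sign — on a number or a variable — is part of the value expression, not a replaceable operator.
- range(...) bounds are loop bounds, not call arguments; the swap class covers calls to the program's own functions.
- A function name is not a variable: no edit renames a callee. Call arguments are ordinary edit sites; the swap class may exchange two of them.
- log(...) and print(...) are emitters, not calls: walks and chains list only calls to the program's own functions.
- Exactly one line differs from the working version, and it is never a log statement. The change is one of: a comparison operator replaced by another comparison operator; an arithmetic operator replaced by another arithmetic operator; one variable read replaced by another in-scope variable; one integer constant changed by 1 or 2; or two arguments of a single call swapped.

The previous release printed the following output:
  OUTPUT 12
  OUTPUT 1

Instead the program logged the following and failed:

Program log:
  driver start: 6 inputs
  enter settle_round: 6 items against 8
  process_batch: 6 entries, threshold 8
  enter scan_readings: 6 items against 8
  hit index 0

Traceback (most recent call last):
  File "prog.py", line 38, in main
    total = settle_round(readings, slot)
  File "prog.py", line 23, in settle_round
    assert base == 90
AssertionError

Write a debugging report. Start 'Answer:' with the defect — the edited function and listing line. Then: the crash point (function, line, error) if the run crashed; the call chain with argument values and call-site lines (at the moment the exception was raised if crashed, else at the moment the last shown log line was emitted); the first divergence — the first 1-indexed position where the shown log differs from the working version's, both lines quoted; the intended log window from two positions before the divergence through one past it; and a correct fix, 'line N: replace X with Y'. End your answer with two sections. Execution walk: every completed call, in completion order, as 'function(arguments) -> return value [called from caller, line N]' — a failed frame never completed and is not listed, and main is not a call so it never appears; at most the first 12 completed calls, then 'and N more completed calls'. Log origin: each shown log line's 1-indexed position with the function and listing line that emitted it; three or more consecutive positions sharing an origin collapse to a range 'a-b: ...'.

Answer: the defect is in settle_round at line 23.
Key observation: The shown log is a 5-line prefix of the intended one, whose next entry is 'rate_window: inputs 16 and 3'.
Crash: settle_round, line 23, AssertionError.
Call chain: main -> settle_round([8, 5, 6, 9, 12, 8], 8) (called at line 38).
First divergence: position 6 — after 5 matching lines the faulty run goes silent; intended next line 'rate_window: inputs 16 and 3'.
Intended log window:
  4: enter scan_readings: 6 items against 8
  5: hit index 0
  6: rate_window: inputs 16 and 3
  7: driver got 1
Execution walk:
  scan_readings([8, 5, 6, 9, 12, 8], 8) -> 0  [called from process_batch, line 9]
  process_batch([8, 5, 6, 9, 12, 8], 8) -> 16  [called from settle_round, line 22]
Log origins:
  1: from main, line 37
  2: from settle_round, line 21
  3: from process_batch, line 8
  4: from scan_readings, line 2
  5: from process_batch, line 10
A correct fix: line 23: replace `==` with `<=`.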